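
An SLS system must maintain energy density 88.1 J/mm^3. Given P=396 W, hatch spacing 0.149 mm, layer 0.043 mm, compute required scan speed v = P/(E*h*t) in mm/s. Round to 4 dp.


v = 396 / (88.1*0.149*0.043) = 701.5596 mm/s


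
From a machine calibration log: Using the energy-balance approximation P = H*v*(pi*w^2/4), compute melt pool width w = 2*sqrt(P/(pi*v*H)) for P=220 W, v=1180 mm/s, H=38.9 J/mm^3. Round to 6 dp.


w = 2*sqrt(220/(pi*1180*38.9)) = 0.078118 mm


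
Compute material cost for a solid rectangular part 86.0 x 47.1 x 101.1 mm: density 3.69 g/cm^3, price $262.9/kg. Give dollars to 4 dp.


V = 86.0 * 47.1 * 101.1 = 409515.66 mm^3 = 409.51566 cm^3
Mass = 409.51566 * 3.69 / 1000 = 1.51111279 kg
Cost = 1.51111279 * 262.9 = 397.2716 $


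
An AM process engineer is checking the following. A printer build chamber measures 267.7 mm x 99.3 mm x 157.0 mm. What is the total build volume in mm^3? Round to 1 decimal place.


V = 267.7 * 99.3 * 157.0 = 4173469.8 mm^3


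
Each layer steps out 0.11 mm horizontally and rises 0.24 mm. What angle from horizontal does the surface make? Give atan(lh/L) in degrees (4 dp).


angle = atan(0.24/0.11) = 65.3764 degrees


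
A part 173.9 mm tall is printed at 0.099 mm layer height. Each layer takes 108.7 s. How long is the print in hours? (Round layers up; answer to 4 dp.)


Layers = ceil(173.9/0.099) = 1757
t = 1757 * 108.7 / 3600 = 53.0516 hrs


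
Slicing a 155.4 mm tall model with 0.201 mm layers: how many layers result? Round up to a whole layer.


Layers = ceil(155.4/0.201) = 774


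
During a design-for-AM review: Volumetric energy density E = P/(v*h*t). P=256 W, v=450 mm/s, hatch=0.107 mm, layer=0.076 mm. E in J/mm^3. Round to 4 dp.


E = 256 / (450*0.107*0.076) = 69.9568 J/mm^3


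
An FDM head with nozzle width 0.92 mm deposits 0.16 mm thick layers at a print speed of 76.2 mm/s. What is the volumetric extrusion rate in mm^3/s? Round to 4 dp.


Rate = 0.92 * 0.16 * 76.2 = 11.2166 mm^3/s


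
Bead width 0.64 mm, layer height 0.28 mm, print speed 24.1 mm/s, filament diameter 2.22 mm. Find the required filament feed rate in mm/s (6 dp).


Q = 0.64 * 0.28 * 24.1 = 4.31872 mm^3/s
A_fil = pi*(2.22/2)^2 = 3.87075631 mm^2
v_feed = 4.31872 / 3.87075631 = 1.11573 mm/s


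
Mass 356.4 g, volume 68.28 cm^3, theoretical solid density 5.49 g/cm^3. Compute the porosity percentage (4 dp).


rho_part = 356.4 / 68.28 = 5.21968366 g/cm^3
Porosity = (1 - 5.21968366/5.49)*100 = 4.9238 %


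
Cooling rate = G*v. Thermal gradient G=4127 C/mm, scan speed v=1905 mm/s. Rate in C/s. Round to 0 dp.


CR = 4127 * 1905 = 7861935 C/s


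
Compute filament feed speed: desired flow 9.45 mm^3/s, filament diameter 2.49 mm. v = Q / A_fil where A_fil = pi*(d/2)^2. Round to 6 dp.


A = pi*(2.49/2)^2 = 4.869547
v = 9.45 / 4.869547 = 1.940632 mm/s


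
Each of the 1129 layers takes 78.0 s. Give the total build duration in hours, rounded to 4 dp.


t = 1129 * 78.0 / 3600 = 24.4617 hrs


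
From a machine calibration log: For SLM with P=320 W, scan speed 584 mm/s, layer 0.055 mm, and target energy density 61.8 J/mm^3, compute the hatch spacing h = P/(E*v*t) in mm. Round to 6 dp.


h = 320 / (61.8*584*0.055) = 0.161208 mm


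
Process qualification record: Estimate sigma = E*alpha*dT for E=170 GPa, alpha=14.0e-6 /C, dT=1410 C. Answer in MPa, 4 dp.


sigma = 170*1000 * 14.0e-6 * 1410 = 3355.8 MPa


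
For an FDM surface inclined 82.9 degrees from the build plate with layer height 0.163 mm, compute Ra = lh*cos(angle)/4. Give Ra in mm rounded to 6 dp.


Ra = 0.163 * cos(82.9) / 4 = 0.005037 mm


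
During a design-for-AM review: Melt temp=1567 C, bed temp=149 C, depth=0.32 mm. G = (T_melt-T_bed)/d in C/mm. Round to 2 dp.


G = (1567-149)/0.32 = 4431.25 C/mm


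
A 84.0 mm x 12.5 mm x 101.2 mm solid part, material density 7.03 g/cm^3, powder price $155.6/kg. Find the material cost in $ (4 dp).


V = 84.0 * 12.5 * 101.2 = 106260.0 mm^3 = 106.26 cm^3
Mass = 106.26 * 7.03 / 1000 = 0.7470078 kg
Cost = 0.7470078 * 155.6 = 116.2344 $


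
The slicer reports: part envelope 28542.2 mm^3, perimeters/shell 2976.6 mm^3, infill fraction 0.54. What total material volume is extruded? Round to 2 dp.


V_infill = (28542.2 - 2976.6) * 0.54 = 13805.42
V_total = 2976.6 + 13805.42 = 16782.02 mm^3


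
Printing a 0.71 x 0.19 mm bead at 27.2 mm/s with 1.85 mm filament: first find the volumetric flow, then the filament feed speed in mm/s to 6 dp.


Q = 0.71 * 0.19 * 27.2 = 3.66928 mm^3/s
A_fil = pi*(1.85/2)^2 = 2.68802521 mm^2
v_feed = 3.66928 / 2.68802521 = 1.365047 mm/s


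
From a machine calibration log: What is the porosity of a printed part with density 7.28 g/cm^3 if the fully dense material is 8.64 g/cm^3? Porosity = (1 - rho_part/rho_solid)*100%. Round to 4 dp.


Porosity = (1-7.28/8.64)*100 = 15.7407 %


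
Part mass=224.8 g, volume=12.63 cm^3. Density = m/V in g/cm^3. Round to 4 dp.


rho = 224.8 / 12.63 = 17.7989 g/cm^3


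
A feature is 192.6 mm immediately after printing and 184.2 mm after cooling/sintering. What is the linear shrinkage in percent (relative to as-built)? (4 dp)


Shrinkage = ((192.6-184.2)/192.6)*100 = 4.3614 %


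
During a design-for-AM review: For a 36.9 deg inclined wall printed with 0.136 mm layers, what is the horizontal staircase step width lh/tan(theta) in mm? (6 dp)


step = 0.136 / tan(36.9) = 0.181135 mm


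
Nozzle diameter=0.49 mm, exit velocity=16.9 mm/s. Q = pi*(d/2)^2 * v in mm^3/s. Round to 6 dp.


A = pi*(0.49/2)^2 = 0.1885741 mm^2
Q = 0.1885741 * 16.9 = 3.186902 mm^3/s


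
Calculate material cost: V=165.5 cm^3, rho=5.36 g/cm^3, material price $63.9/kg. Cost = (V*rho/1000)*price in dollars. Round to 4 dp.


Mass = 165.5*5.36/1000 = 0.88708 kg
Cost = 0.88708 * 63.9 = 56.6844 $


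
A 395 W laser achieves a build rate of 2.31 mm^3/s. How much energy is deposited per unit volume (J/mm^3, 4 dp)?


SE = 395 / 2.31 = 170.9957 J/mm^3


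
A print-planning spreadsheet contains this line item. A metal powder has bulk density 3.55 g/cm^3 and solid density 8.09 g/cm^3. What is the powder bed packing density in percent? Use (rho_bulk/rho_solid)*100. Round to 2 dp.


Packing = (3.55/8.09)*100 = 43.88 %


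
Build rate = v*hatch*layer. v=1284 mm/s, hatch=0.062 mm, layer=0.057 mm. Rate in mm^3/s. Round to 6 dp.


Rate = 1284 * 0.062 * 0.057 = 4.537656 mm^3/s


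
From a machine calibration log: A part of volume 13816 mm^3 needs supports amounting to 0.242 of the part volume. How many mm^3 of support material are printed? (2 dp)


V_support = 13816 * 0.242 = 3343.47 mm^3


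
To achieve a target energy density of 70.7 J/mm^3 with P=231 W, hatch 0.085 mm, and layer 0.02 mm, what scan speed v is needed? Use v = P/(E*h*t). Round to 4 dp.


v = 231 / (70.7*0.085*0.02) = 1921.9569 mm/s


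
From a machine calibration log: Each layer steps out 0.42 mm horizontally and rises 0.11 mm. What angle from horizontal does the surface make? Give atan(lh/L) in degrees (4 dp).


angle = atan(0.11/0.42) = 14.6764 degrees


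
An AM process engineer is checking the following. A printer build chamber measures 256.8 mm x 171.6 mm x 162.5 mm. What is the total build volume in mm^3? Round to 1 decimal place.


V = 256.8 * 171.6 * 162.5 = 7160868.0 mm^3


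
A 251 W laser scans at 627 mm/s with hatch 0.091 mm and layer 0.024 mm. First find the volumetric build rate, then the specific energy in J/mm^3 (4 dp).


Build rate = 627 * 0.091 * 0.024 = 1.369368 mm^3/s
SE = 251 / 1.369368 = 183.2962 J/mm^3


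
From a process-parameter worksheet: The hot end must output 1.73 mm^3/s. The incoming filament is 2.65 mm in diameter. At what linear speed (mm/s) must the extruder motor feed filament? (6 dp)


A = pi*(2.65/2)^2 = 5.515459
v = 1.73 / 5.515459 = 0.313664 mm/s


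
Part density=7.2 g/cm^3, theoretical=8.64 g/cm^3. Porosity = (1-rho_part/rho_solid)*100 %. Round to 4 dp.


Porosity = (1-7.2/8.64)*100 = 16.6667 %


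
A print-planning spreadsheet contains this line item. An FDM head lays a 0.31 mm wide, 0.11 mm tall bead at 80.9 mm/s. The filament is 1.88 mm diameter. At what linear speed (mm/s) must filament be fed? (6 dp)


Q = 0.31 * 0.11 * 80.9 = 2.75869 mm^3/s
A_fil = pi*(1.88/2)^2 = 2.77591127 mm^2
v_feed = 2.75869 / 2.77591127 = 0.993796 mm/s


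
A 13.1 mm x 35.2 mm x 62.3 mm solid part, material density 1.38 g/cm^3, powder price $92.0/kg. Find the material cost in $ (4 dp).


V = 13.1 * 35.2 * 62.3 = 28727.776 mm^3 = 28.727776 cm^3
Mass = 28.727776 * 1.38 / 1000 = 0.03964433 kg
Cost = 0.03964433 * 92.0 = 3.6473 $


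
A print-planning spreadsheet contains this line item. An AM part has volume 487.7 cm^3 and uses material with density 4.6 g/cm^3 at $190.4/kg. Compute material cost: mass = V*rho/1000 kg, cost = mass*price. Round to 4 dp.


Mass = 487.7*4.6/1000 = 2.24342 kg
Cost = 2.24342 * 190.4 = 427.1472 $


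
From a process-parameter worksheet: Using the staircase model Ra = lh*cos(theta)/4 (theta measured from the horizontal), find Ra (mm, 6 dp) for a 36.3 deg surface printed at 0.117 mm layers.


Ra = 0.117 * cos(36.3) / 4 = 0.023573 mm


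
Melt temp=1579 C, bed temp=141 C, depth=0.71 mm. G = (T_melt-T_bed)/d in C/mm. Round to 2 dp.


G = (1579-141)/0.71 = 2025.35 C/mm


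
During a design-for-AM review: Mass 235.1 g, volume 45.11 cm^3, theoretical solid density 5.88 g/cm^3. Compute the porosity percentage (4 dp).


rho_part = 235.1 / 45.11 = 5.21170472 g/cm^3
Porosity = (1 - 5.21170472/5.88)*100 = 11.3656 %


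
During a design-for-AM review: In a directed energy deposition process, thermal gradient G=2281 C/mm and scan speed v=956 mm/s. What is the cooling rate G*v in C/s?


CR = 2281 * 956 = 2180636 C/s


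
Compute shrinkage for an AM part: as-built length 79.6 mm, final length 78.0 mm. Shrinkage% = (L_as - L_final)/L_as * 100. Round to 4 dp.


Shrinkage = ((79.6-78.0)/79.6)*100 = 2.0101 %


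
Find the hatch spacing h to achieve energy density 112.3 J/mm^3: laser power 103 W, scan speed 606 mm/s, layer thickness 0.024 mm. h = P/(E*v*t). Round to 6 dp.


h = 103 / (112.3*606*0.024) = 0.063063 mm


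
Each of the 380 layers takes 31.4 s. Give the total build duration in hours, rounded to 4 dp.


t = 380 * 31.4 / 3600 = 3.3144 hrs


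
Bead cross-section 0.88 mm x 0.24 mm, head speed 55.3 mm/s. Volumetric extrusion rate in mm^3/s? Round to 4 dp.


Rate = 0.88 * 0.24 * 55.3 = 11.6794 mm^3/s


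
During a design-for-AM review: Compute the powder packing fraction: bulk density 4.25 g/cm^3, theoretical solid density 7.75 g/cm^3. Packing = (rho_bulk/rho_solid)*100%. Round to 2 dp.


Packing = (4.25/7.75)*100 = 54.84 %


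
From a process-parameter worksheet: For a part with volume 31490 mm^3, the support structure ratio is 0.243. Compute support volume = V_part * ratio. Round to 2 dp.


V_support = 31490 * 0.243 = 7652.07 mm^3


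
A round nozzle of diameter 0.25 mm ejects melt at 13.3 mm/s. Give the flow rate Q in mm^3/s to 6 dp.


A = pi*(0.25/2)^2 = 0.04908739 mm^2
Q = 0.04908739 * 13.3 = 0.652862 mm^3/s


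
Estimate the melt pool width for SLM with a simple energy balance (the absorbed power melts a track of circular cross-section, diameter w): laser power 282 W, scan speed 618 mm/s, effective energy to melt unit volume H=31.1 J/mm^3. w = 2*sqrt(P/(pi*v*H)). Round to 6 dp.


w = 2*sqrt(282/(pi*618*31.1)) = 0.13668 mm


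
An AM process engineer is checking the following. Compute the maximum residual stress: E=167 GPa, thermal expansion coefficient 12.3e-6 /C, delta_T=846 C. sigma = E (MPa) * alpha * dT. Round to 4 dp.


sigma = 167*1000 * 12.3e-6 * 846 = 1737.7686 MPa


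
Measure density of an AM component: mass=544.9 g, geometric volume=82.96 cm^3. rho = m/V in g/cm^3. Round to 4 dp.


rho = 544.9 / 82.96 = 6.5682 g/cm^3


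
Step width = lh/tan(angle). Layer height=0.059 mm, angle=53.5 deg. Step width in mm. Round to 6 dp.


step = 0.059 / tan(53.5) = 0.043658 mm


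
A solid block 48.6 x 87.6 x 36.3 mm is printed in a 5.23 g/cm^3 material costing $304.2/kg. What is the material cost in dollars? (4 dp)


V = 48.6 * 87.6 * 36.3 = 154542.168 mm^3 = 154.542168 cm^3
Mass = 154.542168 * 5.23 / 1000 = 0.80825554 kg
Cost = 0.80825554 * 304.2 = 245.8713 $


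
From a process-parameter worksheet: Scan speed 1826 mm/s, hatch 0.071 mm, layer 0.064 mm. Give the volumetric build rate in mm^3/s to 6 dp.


Rate = 1826 * 0.071 * 0.064 = 8.297344 mm^3/s


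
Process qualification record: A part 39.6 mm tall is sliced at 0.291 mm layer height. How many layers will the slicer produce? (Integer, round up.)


Layers = ceil(39.6/0.291) = 137


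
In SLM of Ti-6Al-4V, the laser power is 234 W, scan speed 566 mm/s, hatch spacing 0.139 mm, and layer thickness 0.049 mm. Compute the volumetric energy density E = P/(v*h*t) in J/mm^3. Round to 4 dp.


E = 234 / (566*0.139*0.049) = 60.7 J/mm^3


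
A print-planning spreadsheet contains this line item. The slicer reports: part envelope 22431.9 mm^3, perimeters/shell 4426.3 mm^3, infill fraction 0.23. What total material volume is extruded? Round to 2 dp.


V_infill = (22431.9 - 4426.3) * 0.23 = 4141.29
V_total = 4426.3 + 4141.29 = 8567.59 mm^3


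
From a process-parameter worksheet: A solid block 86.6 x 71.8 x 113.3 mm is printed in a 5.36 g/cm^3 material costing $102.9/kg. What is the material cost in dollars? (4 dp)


V = 86.6 * 71.8 * 113.3 = 704485.804 mm^3 = 704.485804 cm^3
Mass = 704.485804 * 5.36 / 1000 = 3.77604391 kg
Cost = 3.77604391 * 102.9 = 388.5549 $


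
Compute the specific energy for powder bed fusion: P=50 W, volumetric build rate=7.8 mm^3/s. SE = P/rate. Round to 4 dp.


SE = 50 / 7.8 = 6.4103 J/mm^3


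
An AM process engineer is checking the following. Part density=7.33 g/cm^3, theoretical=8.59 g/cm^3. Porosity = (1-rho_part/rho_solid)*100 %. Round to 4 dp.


Porosity = (1-7.33/8.59)*100 = 14.6682 %


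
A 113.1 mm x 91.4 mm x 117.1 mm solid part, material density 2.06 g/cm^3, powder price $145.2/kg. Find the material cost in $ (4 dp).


V = 113.1 * 91.4 * 117.1 = 1210502.514 mm^3 = 1210.502514 cm^3
Mass = 1210.502514 * 2.06 / 1000 = 2.49363518 kg
Cost = 2.49363518 * 145.2 = 362.0758 $


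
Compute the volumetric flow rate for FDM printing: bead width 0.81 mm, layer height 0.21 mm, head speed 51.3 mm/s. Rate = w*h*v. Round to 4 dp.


Rate = 0.81 * 0.21 * 51.3 = 8.7261 mm^3/s


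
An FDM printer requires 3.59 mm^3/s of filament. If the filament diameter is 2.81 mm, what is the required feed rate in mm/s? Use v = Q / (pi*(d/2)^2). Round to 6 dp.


A = pi*(2.81/2)^2 = 6.201582
v = 3.59 / 6.201582 = 0.578885 mm/s


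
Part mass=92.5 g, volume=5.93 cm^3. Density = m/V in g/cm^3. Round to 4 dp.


rho = 92.5 / 5.93 = 15.5987 g/cm^3


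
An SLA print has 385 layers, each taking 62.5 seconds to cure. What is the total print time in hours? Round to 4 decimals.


t = 385 * 62.5 / 3600 = 6.684 hrs


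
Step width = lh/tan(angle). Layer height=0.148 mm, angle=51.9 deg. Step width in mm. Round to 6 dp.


step = 0.148 / tan(51.9) = 0.116047 mm


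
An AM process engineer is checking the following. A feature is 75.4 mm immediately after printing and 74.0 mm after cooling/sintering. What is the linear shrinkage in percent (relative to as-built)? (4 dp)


Shrinkage = ((75.4-74.0)/75.4)*100 = 1.8568 %


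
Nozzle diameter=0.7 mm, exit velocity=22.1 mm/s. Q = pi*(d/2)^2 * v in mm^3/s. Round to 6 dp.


A = pi*(0.7/2)^2 = 0.3848451 mm^2
Q = 0.3848451 * 22.1 = 8.505077 mm^3/s


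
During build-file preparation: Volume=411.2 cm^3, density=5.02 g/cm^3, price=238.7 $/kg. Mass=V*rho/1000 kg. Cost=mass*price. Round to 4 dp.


Mass = 411.2*5.02/1000 = 2.064224 kg
Cost = 2.064224 * 238.7 = 492.7303 $


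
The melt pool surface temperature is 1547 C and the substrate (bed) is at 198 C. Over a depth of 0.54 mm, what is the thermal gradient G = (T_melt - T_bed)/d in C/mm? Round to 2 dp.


G = (1547-198)/0.54 = 2498.15 C/mm


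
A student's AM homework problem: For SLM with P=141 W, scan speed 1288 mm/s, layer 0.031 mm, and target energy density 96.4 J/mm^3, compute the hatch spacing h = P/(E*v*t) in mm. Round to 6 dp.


h = 141 / (96.4*1288*0.031) = 0.036632 mm


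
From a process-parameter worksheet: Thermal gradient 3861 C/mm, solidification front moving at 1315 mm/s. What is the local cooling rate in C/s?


CR = 3861 * 1315 = 5077215 C/s


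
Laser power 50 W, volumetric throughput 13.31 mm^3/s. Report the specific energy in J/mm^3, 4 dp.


SE = 50 / 13.31 = 3.7566 J/mm^3


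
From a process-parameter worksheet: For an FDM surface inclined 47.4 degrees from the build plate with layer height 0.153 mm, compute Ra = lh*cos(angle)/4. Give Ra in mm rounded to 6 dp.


Ra = 0.153 * cos(47.4) / 4 = 0.025891 mm


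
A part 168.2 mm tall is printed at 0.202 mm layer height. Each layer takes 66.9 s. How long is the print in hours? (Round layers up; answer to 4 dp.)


Layers = ceil(168.2/0.202) = 833
t = 833 * 66.9 / 3600 = 15.4799 hrs


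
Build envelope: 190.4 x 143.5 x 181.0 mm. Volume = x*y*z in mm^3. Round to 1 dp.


V = 190.4 * 143.5 * 181.0 = 4945354.4 mm^3


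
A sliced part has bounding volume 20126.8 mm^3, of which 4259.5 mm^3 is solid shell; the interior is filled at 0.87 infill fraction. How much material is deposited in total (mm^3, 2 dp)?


V_infill = (20126.8 - 4259.5) * 0.87 = 13804.55
V_total = 4259.5 + 13804.55 = 18064.05 mm^3


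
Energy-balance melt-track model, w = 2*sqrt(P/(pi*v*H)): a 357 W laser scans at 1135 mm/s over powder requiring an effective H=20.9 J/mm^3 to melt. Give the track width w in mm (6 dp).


w = 2*sqrt(357/(pi*1135*20.9)) = 0.138426 mm


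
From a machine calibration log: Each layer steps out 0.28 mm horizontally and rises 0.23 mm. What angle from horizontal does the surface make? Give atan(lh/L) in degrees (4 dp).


angle = atan(0.23/0.28) = 39.4007 degrees


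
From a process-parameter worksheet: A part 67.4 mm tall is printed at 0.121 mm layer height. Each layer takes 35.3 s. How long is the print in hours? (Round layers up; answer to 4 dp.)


Layers = ceil(67.4/0.121) = 558
t = 558 * 35.3 / 3600 = 5.4715 hrs


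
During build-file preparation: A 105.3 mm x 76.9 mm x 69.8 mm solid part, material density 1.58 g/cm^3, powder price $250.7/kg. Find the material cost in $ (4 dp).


V = 105.3 * 76.9 * 69.8 = 565210.386 mm^3 = 565.210386 cm^3
Mass = 565.210386 * 1.58 / 1000 = 0.89303241 kg
Cost = 0.89303241 * 250.7 = 223.8832 $


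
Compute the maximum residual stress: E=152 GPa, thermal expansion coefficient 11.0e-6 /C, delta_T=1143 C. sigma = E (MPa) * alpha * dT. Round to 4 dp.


sigma = 152*1000 * 11.0e-6 * 1143 = 1911.096 MPa


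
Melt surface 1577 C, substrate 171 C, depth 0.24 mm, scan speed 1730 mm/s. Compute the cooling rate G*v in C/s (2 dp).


G = (1577-171)/0.24 = 5858.33333333 C/mm
CR = 5858.33333333 * 1730 = 10134916.67 C/s


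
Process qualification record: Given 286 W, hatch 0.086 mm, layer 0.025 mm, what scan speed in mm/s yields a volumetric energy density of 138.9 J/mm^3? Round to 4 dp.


v = 286 / (138.9*0.086*0.025) = 957.6908 mm/s


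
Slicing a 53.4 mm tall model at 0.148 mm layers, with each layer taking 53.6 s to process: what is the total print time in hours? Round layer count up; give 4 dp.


Layers = ceil(53.4/0.148) = 361
t = 361 * 53.6 / 3600 = 5.3749 hrs


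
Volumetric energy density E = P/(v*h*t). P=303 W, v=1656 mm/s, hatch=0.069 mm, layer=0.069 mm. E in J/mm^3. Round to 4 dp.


E = 303 / (1656*0.069*0.069) = 38.4312 J/mm^3


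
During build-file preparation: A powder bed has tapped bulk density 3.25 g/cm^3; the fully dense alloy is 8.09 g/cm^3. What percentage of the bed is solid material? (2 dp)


Packing = (3.25/8.09)*100 = 40.17 %


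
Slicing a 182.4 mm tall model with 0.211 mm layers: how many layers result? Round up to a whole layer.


Layers = ceil(182.4/0.211) = 865


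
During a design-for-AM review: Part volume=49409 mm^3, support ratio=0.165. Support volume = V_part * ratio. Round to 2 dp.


V_support = 49409 * 0.165 = 8152.49 mm^3


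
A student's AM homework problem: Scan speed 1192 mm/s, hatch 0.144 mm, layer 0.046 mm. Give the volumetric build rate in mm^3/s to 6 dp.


Rate = 1192 * 0.144 * 0.046 = 7.895808 mm^3/s


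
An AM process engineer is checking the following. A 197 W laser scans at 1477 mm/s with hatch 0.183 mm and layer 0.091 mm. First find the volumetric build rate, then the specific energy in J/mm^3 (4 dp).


Build rate = 1477 * 0.183 * 0.091 = 24.596481 mm^3/s
SE = 197 / 24.596481 = 8.0093 J/mm^3


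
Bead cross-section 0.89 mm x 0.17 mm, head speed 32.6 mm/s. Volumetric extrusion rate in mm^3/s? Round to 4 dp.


Rate = 0.89 * 0.17 * 32.6 = 4.9324 mm^3/s


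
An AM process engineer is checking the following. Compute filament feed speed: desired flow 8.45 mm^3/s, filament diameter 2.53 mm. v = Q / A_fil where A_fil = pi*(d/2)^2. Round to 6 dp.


A = pi*(2.53/2)^2 = 5.027255
v = 8.45 / 5.027255 = 1.680838 mm/s


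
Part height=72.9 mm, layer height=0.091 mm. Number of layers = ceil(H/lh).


Layers = ceil(72.9/0.091) = 802


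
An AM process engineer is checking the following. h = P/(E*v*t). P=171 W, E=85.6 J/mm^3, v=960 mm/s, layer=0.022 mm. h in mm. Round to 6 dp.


h = 171 / (85.6*960*0.022) = 0.094586 mm


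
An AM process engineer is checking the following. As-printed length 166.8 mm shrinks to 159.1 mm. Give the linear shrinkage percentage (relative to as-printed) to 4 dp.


Shrinkage = ((166.8-159.1)/166.8)*100 = 4.6163 %


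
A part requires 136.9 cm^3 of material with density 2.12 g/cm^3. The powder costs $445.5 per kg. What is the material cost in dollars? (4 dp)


Mass = 136.9*2.12/1000 = 0.290228 kg
Cost = 0.290228 * 445.5 = 129.2966 $


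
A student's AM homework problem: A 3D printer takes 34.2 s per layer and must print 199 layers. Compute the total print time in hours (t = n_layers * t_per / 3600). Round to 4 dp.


t = 199 * 34.2 / 3600 = 1.8905 hrs


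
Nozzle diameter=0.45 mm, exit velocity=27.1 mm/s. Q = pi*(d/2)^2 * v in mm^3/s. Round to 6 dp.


A = pi*(0.45/2)^2 = 0.15904313 mm^2
Q = 0.15904313 * 27.1 = 4.310069 mm^3/s


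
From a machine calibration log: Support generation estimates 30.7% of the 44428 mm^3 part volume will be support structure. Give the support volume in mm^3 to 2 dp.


V_support = 44428 * 0.307 = 13639.4 mm^3


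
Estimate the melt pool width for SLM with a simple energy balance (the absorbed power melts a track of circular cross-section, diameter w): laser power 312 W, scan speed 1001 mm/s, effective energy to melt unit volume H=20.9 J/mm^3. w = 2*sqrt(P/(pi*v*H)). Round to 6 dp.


w = 2*sqrt(312/(pi*1001*20.9)) = 0.137798 mm


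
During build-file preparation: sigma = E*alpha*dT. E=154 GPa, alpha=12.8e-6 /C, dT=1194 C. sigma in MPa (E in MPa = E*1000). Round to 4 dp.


sigma = 154*1000 * 12.8e-6 * 1194 = 2353.6128 MPa


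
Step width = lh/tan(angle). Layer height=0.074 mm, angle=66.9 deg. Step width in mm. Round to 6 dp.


step = 0.074 / tan(66.9) = 0.031564 mm


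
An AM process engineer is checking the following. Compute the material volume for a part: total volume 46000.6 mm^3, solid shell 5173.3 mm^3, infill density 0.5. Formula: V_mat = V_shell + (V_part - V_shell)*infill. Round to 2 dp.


V_infill = (46000.6 - 5173.3) * 0.5 = 20413.65
V_total = 5173.3 + 20413.65 = 25586.95 mm^3


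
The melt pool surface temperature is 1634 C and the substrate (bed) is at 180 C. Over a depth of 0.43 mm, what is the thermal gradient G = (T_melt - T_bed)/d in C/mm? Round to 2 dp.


G = (1634-180)/0.43 = 3381.4 C/mm


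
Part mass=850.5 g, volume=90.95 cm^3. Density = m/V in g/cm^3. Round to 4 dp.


rho = 850.5 / 90.95 = 9.3513 g/cm^3


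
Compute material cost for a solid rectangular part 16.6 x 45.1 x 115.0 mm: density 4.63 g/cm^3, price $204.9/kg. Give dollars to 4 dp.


V = 16.6 * 45.1 * 115.0 = 86095.9 mm^3 = 86.0959 cm^3
Mass = 86.0959 * 4.63 / 1000 = 0.39862402 kg
Cost = 0.39862402 * 204.9 = 81.6781 $


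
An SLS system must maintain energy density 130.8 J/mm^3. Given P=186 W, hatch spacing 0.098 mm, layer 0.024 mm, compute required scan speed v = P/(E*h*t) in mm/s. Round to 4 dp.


v = 186 / (130.8*0.098*0.024) = 604.5996 mm/s


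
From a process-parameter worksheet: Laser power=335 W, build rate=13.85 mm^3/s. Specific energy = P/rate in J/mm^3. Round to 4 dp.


SE = 335 / 13.85 = 24.1877 J/mm^3


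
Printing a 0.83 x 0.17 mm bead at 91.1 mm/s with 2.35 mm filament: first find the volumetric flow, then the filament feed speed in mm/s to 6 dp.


Q = 0.83 * 0.17 * 91.1 = 12.85421 mm^3/s
A_fil = pi*(2.35/2)^2 = 4.33736136 mm^2
v_feed = 12.85421 / 4.33736136 = 2.963601 mm/s


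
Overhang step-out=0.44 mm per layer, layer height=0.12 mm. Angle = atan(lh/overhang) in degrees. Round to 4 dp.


angle = atan(0.12/0.44) = 15.2551 degrees


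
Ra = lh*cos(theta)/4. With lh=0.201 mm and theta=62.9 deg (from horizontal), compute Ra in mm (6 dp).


Ra = 0.201 * cos(62.9) / 4 = 0.022891 mm


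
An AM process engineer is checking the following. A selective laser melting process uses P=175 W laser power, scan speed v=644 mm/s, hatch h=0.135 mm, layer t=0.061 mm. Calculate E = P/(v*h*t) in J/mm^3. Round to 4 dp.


E = 175 / (644*0.135*0.061) = 32.9981 J/mm^3


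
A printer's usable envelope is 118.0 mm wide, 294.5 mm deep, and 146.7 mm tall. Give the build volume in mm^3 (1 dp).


V = 118.0 * 294.5 * 146.7 = 5097971.7 mm^3


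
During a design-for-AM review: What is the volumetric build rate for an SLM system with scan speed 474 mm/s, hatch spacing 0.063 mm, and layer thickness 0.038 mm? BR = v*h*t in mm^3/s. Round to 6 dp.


Rate = 474 * 0.063 * 0.038 = 1.134756 mm^3/s


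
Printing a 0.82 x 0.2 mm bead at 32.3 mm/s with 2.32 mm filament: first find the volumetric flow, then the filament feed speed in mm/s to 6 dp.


Q = 0.82 * 0.2 * 32.3 = 5.2972 mm^3/s
A_fil = pi*(2.32/2)^2 = 4.22732707 mm^2
v_feed = 5.2972 / 4.22732707 = 1.253085 mm/s


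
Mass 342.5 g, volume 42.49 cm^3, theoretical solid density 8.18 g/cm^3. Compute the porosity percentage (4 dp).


rho_part = 342.5 / 42.49 = 8.06072017 g/cm^3
Porosity = (1 - 8.06072017/8.18)*100 = 1.4582 %


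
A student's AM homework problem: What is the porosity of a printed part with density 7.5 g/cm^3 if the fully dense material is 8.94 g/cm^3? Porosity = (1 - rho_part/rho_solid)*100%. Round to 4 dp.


Porosity = (1-7.5/8.94)*100 = 16.1074 %


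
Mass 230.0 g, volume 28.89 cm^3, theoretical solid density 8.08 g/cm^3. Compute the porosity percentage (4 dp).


rho_part = 230.0 / 28.89 = 7.96123226 g/cm^3
Porosity = (1 - 7.96123226/8.08)*100 = 1.4699 %


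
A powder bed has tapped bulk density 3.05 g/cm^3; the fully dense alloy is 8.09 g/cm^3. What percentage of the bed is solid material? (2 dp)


Packing = (3.05/8.09)*100 = 37.7 %


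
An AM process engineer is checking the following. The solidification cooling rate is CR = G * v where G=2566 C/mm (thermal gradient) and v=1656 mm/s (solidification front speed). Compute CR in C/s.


CR = 2566 * 1656 = 4249296 C/s


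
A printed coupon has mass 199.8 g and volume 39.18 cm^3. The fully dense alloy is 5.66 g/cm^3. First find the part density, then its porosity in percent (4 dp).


rho_part = 199.8 / 39.18 = 5.09954058 g/cm^3
Porosity = (1 - 5.09954058/5.66)*100 = 9.9021 %


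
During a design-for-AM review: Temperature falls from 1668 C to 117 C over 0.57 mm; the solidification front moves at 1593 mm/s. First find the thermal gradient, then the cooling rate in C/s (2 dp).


G = (1668-117)/0.57 = 2721.05263158 C/mm
CR = 2721.05263158 * 1593 = 4334636.84 C/s


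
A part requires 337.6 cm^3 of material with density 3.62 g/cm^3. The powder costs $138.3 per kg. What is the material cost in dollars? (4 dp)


Mass = 337.6*3.62/1000 = 1.222112 kg
Cost = 1.222112 * 138.3 = 169.0181 $


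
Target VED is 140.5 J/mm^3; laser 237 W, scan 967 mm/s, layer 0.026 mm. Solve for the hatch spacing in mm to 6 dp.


h = 237 / (140.5*967*0.026) = 0.067092 mm


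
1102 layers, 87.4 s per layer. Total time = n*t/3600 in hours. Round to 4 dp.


t = 1102 * 87.4 / 3600 = 26.7541 hrs


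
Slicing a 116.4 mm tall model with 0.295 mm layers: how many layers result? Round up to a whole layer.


Layers = ceil(116.4/0.295) = 395


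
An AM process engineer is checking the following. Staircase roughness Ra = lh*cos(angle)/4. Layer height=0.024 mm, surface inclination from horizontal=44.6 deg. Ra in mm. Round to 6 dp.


Ra = 0.024 * cos(44.6) / 4 = 0.004272 mm


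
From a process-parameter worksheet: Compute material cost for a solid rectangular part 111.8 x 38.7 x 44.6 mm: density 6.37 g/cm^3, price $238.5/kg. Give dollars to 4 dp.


V = 111.8 * 38.7 * 44.6 = 192969.036 mm^3 = 192.969036 cm^3
Mass = 192.969036 * 6.37 / 1000 = 1.22921276 kg
Cost = 1.22921276 * 238.5 = 293.1672 $


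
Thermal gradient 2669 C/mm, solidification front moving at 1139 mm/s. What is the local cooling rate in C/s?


CR = 2669 * 1139 = 3039991 C/s


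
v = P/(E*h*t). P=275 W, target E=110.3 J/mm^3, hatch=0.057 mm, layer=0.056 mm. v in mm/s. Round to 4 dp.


v = 275 / (110.3*0.057*0.056) = 781.0778 mm/s


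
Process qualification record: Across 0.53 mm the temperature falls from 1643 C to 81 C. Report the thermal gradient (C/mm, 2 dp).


G = (1643-81)/0.53 = 2947.17 C/mm


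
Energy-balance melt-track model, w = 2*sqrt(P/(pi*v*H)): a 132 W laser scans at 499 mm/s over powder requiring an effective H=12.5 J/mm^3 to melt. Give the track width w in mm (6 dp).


w = 2*sqrt(132/(pi*499*12.5)) = 0.164148 mm


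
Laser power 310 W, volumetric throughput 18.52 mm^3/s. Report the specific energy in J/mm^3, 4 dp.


SE = 310 / 18.52 = 16.7387 J/mm^3


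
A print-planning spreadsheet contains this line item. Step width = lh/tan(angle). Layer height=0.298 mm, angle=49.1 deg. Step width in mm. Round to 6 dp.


step = 0.298 / tan(49.1) = 0.258136 mm


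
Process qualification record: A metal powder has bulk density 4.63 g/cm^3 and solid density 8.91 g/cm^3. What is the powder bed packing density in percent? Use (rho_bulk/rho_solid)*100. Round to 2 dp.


Packing = (4.63/8.91)*100 = 51.96 %


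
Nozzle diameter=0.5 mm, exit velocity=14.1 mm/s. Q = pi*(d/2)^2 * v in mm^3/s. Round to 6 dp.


A = pi*(0.5/2)^2 = 0.19634954 mm^2
Q = 0.19634954 * 14.1 = 2.768529 mm^3/s


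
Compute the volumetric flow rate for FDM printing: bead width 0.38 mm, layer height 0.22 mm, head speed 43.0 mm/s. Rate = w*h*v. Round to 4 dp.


Rate = 0.38 * 0.22 * 43.0 = 3.5948 mm^3/s


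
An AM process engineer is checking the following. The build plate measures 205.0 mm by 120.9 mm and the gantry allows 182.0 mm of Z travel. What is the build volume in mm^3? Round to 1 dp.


V = 205.0 * 120.9 * 182.0 = 4510779.0 mm^3


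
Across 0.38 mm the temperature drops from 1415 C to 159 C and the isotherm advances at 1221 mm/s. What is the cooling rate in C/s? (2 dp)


G = (1415-159)/0.38 = 3305.26315789 C/mm
CR = 3305.26315789 * 1221 = 4035726.32 C/s


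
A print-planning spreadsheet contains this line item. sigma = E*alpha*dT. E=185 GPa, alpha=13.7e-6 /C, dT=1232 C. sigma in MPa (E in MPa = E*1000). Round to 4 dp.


sigma = 185*1000 * 13.7e-6 * 1232 = 3122.504 MPa


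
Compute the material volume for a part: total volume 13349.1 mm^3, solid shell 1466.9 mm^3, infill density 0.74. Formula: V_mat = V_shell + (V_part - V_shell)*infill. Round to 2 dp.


V_infill = (13349.1 - 1466.9) * 0.74 = 8792.83
V_total = 1466.9 + 8792.83 = 10259.73 mm^3


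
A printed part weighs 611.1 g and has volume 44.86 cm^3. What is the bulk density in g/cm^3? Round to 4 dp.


rho = 611.1 / 44.86 = 13.6224 g/cm^3


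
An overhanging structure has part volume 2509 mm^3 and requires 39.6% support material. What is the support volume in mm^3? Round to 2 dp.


V_support = 2509 * 0.396 = 993.56 mm^3


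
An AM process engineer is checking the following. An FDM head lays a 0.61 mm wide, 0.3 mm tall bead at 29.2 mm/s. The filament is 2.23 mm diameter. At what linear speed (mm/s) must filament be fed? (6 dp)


Q = 0.61 * 0.3 * 29.2 = 5.3436 mm^3/s
A_fil = pi*(2.23/2)^2 = 3.90570653 mm^2
v_feed = 5.3436 / 3.90570653 = 1.368152 mm/s


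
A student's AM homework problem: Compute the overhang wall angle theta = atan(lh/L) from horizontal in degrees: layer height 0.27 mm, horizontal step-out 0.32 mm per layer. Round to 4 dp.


angle = atan(0.27/0.32) = 40.156 degrees


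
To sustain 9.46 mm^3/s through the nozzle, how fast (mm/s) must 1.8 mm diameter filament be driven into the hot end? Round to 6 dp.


A = pi*(1.8/2)^2 = 2.54469
v = 9.46 / 2.54469 = 3.717545 mm/s


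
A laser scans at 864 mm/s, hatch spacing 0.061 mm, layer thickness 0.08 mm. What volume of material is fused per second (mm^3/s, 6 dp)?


Rate = 864 * 0.061 * 0.08 = 4.21632 mm^3/s


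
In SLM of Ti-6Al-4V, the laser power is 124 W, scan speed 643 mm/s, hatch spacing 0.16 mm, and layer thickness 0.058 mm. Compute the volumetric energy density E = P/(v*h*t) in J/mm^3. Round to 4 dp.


E = 124 / (643*0.16*0.058) = 20.7808 J/mm^3


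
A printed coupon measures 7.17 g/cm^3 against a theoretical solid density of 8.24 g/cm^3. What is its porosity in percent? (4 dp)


Porosity = (1-7.17/8.24)*100 = 12.9854 %


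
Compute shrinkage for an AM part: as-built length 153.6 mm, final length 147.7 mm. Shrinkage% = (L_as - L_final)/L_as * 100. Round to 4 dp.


Shrinkage = ((153.6-147.7)/153.6)*100 = 3.8411 %


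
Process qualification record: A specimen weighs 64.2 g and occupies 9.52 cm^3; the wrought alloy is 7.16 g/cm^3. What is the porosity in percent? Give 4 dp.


rho_part = 64.2 / 9.52 = 6.74369748 g/cm^3
Porosity = (1 - 6.74369748/7.16)*100 = 5.8143 %


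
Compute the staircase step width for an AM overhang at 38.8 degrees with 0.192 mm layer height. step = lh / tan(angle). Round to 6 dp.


step = 0.192 / tan(38.8) = 0.2388 mm


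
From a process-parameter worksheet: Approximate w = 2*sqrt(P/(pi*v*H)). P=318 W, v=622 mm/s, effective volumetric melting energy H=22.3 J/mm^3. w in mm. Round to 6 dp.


w = 2*sqrt(318/(pi*622*22.3)) = 0.170852 mm


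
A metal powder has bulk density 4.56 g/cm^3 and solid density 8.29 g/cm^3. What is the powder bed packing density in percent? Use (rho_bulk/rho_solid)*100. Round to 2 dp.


Packing = (4.56/8.29)*100 = 55.01 %


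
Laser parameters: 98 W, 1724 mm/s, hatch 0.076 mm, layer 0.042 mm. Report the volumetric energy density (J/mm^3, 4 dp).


E = 98 / (1724*0.076*0.042) = 17.8084 J/mm^3


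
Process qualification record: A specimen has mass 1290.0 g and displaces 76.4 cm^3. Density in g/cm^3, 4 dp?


rho = 1290.0 / 76.4 = 16.8848 g/cm^3


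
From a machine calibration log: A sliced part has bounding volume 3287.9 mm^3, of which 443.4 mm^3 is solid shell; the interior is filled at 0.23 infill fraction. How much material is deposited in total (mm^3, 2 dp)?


V_infill = (3287.9 - 443.4) * 0.23 = 654.24
V_total = 443.4 + 654.24 = 1097.64 mm^3


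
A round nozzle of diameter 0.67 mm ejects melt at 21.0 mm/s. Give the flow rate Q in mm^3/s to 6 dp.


A = pi*(0.67/2)^2 = 0.35256524 mm^2
Q = 0.35256524 * 21.0 = 7.40387 mm^3/s


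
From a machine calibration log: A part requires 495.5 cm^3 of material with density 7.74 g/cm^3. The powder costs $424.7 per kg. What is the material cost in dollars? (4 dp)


Mass = 495.5*7.74/1000 = 3.83517 kg
Cost = 3.83517 * 424.7 = 1628.7967 $


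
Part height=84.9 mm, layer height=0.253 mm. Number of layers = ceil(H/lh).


Layers = ceil(84.9/0.253) = 336


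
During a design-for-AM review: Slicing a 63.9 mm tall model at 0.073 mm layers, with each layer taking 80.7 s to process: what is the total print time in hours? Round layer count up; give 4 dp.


Layers = ceil(63.9/0.073) = 876
t = 876 * 80.7 / 3600 = 19.637 hrs


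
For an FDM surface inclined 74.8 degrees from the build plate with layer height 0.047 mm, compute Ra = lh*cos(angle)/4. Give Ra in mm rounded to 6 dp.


Ra = 0.047 * cos(74.8) / 4 = 0.003081 mm


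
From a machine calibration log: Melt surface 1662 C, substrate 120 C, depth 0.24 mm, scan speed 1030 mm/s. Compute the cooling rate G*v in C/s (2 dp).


G = (1662-120)/0.24 = 6425.0 C/mm
CR = 6425.0 * 1030 = 6617750.0 C/s


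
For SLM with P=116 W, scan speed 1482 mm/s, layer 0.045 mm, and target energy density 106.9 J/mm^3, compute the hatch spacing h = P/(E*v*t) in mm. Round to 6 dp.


h = 116 / (106.9*1482*0.045) = 0.016271 mm


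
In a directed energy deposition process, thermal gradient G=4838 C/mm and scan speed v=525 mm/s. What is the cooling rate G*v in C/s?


CR = 4838 * 525 = 2539950 C/s


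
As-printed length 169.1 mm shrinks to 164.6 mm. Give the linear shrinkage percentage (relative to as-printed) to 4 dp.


Shrinkage = ((169.1-164.6)/169.1)*100 = 2.6611 %


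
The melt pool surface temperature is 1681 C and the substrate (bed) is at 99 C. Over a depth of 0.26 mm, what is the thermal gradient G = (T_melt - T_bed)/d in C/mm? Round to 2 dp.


G = (1681-99)/0.26 = 6084.62 C/mm


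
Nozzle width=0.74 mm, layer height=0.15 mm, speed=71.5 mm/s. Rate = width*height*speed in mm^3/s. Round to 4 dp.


Rate = 0.74 * 0.15 * 71.5 = 7.9365 mm^3/s


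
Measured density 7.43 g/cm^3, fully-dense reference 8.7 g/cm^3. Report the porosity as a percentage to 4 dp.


Porosity = (1-7.43/8.7)*100 = 14.5977 %


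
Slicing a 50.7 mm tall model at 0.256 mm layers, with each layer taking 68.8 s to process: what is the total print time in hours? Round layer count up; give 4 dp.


Layers = ceil(50.7/0.256) = 199
t = 199 * 68.8 / 3600 = 3.8031 hrs


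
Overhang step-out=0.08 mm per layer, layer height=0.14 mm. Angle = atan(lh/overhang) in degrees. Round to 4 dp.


angle = atan(0.14/0.08) = 60.2551 degrees


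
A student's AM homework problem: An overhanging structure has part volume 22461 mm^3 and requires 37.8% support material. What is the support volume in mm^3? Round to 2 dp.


V_support = 22461 * 0.378 = 8490.26 mm^3


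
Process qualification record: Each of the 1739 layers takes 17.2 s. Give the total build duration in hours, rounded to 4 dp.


t = 1739 * 17.2 / 3600 = 8.3086 hrs


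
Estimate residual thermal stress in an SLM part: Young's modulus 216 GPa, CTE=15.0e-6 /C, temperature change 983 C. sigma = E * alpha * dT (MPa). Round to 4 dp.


sigma = 216*1000 * 15.0e-6 * 983 = 3184.92 MPa


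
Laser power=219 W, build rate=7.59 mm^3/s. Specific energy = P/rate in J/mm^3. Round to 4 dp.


SE = 219 / 7.59 = 28.8538 J/mm^3


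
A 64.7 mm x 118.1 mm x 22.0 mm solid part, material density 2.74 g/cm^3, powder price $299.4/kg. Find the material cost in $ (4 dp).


V = 64.7 * 118.1 * 22.0 = 168103.54 mm^3 = 168.10354 cm^3
Mass = 168.10354 * 2.74 / 1000 = 0.4606037 kg
Cost = 0.4606037 * 299.4 = 137.9047 $


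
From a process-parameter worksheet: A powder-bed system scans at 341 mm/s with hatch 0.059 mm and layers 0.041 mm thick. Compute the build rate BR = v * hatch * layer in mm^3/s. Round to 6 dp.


Rate = 341 * 0.059 * 0.041 = 0.824879 mm^3/s


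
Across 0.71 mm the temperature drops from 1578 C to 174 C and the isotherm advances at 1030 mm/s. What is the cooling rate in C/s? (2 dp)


G = (1578-174)/0.71 = 1977.46478873 C/mm
CR = 1977.46478873 * 1030 = 2036788.73 C/s
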